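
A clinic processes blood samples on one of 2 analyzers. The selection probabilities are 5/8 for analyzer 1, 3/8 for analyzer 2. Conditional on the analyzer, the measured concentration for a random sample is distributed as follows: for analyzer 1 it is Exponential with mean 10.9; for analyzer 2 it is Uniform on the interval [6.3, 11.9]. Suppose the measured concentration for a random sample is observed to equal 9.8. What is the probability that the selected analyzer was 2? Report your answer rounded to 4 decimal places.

Likelihoods f(9.8 | ·): 1: 0.0373342; 2: 0.178571.
Posterior ∝ prior × likelihood. Numerator for 2: 0.375·0.178571 = 0.0669643.
Normalizing constant: 0.625·0.0373342 + 0.375·0.178571 = 0.0902982.
P(2 | observation) = 0.0669643 / 0.0902982 = 0.741591.

0.7416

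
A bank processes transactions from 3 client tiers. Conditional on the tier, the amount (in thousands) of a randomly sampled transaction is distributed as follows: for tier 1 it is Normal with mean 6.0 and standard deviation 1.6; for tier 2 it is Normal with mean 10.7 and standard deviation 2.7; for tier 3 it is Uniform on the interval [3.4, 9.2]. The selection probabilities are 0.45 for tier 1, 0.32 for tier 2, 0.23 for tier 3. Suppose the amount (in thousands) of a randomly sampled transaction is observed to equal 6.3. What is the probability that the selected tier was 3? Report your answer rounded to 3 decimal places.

0.244

Likelihoods f(6.3 | ·): 1: 0.244994; 2: 0.0391625; 3: 0.172414.
Posterior ∝ prior × likelihood. Numerator for 3: 0.23·0.172414 = 0.0396552.
Normalizing constant: 0.45·0.244994 + 0.32·0.0391625 + 0.23·0.172414 = 0.162435.
P(3 | observation) = 0.0396552 / 0.162435 = 0.24413.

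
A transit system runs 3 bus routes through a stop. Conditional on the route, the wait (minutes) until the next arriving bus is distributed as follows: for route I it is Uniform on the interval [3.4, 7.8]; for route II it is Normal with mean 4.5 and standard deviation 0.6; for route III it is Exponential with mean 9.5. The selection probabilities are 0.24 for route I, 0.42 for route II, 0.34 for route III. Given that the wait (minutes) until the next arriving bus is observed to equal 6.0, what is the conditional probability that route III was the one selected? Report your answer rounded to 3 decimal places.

0.222

Likelihoods f(6.0 | ·): I: 0.227273; II: 0.0292138; III: 0.0559738.
Posterior ∝ prior × likelihood. Numerator for III: 0.34·0.0559738 = 0.0190311.
Normalizing constant: 0.24·0.227273 + 0.42·0.0292138 + 0.34·0.0559738 = 0.0858464.
P(III | observation) = 0.0190311 / 0.0858464 = 0.221688.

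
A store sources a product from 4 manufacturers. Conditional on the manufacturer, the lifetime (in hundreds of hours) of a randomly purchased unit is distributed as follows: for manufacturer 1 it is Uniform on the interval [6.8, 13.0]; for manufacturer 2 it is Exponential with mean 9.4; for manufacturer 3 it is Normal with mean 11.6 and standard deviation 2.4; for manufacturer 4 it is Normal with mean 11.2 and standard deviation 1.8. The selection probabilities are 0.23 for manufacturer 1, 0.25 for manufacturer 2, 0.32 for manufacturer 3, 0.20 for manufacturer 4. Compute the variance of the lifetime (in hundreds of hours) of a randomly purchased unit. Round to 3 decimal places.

Per component, 1: μ=9.9, E[X²]=101.213; 2: μ=9.4, E[X²]=176.72; 3: μ=11.6, E[X²]=140.32; 4: μ=11.2, E[X²]=128.68.
E[X] = 0.23·9.9 + 0.25·9.4 + 0.32·11.6 + 0.2·11.2 = 10.579.
E[X²] = 0.23·101.213 + 0.25·176.72 + 0.32·140.32 + 0.2·128.68 = 138.097.
Var(X) = E[X²] − (E[X])² = 138.097 − 111.915 = 26.1822.

26.182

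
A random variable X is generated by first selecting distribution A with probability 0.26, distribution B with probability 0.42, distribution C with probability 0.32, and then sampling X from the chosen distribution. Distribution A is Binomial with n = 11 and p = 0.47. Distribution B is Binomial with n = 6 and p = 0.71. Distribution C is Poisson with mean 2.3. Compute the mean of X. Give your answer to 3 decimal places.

3.869

Component means — A: 5.17; B: 4.26; C: 2.3.
E[X] = 0.26·5.17 + 0.42·4.26 + 0.32·2.3 = 3.8694.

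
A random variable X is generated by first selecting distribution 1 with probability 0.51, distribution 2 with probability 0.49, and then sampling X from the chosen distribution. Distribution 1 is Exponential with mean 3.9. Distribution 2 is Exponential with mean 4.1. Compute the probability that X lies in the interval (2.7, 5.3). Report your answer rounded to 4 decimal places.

0.2433

Conditional on each component, P(2.7 < X < 5.3): 1: 0.243496; 2: 0.243075.
By total probability, P(2.7 < X < 5.3) = 0.51·0.243496 + 0.49·0.243075 = 0.24329.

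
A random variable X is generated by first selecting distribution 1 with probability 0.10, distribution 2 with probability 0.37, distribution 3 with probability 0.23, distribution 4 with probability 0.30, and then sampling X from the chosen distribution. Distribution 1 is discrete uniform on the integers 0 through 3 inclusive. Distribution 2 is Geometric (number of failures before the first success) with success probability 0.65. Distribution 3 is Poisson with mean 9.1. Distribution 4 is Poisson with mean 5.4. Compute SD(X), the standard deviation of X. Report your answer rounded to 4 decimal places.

3.9711

Per component, 1: μ=1.5, E[X²]=3.5; 2: μ=0.538462, E[X²]=1.11834; 3: μ=9.1, E[X²]=91.91; 4: μ=5.4, E[X²]=34.56.
E[X] = 0.1·1.5 + 0.37·0.538462 + 0.23·9.1 + 0.3·5.4 = 4.06223.
E[X²] = 0.1·3.5 + 0.37·1.11834 + 0.23·91.91 + 0.3·34.56 = 32.2711.
Var(X) = E[X²] − (E[X])² = 32.2711 − 16.5017 = 15.7694.
SD(X) = √15.7694 = 3.97107.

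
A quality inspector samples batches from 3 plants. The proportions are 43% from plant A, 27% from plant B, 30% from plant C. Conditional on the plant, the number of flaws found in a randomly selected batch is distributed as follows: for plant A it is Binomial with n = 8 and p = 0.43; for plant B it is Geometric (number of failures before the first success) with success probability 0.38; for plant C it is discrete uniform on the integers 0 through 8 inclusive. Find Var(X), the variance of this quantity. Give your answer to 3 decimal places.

Per component, A: μ=3.44, E[X²]=13.7944; B: μ=1.63158, E[X²]=6.95568; C: μ=4, E[X²]=22.6667.
E[X] = 0.43·3.44 + 0.27·1.63158 + 0.3·4 = 3.11973.
E[X²] = 0.43·13.7944 + 0.27·6.95568 + 0.3·22.6667 = 14.6096.
Var(X) = E[X²] − (E[X])² = 14.6096 − 9.73269 = 4.87693.

4.877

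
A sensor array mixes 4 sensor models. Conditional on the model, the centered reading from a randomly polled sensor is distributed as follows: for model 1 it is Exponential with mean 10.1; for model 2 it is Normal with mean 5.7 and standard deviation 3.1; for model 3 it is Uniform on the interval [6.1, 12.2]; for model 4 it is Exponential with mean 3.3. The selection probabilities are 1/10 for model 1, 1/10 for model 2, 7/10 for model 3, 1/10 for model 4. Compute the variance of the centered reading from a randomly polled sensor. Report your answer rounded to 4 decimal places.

18.4271

Per component, 1: μ=10.1, E[X²]=204.02; 2: μ=5.7, E[X²]=42.1; 3: μ=9.15, E[X²]=86.8233; 4: μ=3.3, E[X²]=21.78.
E[X] = 0.1·10.1 + 0.1·5.7 + 0.7·9.15 + 0.1·3.3 = 8.315.
E[X²] = 0.1·204.02 + 0.1·42.1 + 0.7·86.8233 + 0.1·21.78 = 87.5663.
Var(X) = E[X²] − (E[X])² = 87.5663 − 69.1392 = 18.4271.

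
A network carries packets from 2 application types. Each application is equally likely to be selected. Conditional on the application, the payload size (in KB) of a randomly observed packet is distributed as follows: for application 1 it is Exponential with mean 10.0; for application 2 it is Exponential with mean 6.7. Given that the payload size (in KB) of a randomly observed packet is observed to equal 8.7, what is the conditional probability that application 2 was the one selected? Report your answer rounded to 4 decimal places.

0.4930

Likelihoods f(8.7 | ·): 1: 0.0418952; 2: 0.0407371.
Posterior ∝ prior × likelihood. Numerator for 2: 0.5·0.0407371 = 0.0203686.
Normalizing constant: 0.5·0.0418952 + 0.5·0.0407371 = 0.0413161.
P(2 | observation) = 0.0203686 / 0.0413161 = 0.492993.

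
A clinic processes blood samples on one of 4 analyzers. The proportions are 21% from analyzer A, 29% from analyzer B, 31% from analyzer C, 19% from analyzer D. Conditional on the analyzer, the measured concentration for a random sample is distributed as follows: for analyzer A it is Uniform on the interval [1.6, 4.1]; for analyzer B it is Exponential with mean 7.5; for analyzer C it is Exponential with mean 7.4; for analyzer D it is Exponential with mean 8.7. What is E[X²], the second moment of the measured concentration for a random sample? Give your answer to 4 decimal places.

For each component E[X²] = Var + (mean)², giving A: 8.64333; B: 112.5; C: 109.52; D: 151.38.
Overall E[X²] = 0.21·8.64333 + 0.29·112.5 + 0.31·109.52 + 0.19·151.38 = 97.1535.

97.1535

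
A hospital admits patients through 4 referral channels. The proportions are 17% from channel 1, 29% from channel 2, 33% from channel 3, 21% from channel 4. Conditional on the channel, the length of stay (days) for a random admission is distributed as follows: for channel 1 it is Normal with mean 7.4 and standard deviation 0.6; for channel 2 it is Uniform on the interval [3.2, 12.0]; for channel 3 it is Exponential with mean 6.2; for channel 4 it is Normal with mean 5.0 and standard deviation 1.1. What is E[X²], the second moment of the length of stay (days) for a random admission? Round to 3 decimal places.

For each component E[X²] = Var + (mean)², giving 1: 55.12; 2: 64.2133; 3: 76.88; 4: 26.21.
Overall E[X²] = 0.17·55.12 + 0.29·64.2133 + 0.33·76.88 + 0.21·26.21 = 58.8668.

58.867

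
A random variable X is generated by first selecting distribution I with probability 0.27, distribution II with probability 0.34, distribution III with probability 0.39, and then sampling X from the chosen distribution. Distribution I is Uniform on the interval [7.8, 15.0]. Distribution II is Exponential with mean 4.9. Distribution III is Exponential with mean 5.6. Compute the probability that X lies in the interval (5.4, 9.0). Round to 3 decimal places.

Conditional on each component, P(5.4 < X < 9.0): I: 0.166667; II: 0.172856; III: 0.180796.
By total probability, P(5.4 < X < 9.0) = 0.27·0.166667 + 0.34·0.172856 + 0.39·0.180796 = 0.174281.

0.174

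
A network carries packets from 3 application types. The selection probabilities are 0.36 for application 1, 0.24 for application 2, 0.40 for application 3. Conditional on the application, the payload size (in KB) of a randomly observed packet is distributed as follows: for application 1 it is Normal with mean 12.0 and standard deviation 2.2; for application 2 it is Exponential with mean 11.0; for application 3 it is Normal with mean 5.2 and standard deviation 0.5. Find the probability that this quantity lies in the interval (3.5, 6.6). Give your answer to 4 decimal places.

Conditional on each application, P(3.5 < X < 6.6): 1: 0.00699729; 2: 0.178659; 3: 0.997108.
By total probability, P(3.5 < X < 6.6) = 0.36·0.00699729 + 0.24·0.178659 + 0.4·0.997108 = 0.44424.

0.4442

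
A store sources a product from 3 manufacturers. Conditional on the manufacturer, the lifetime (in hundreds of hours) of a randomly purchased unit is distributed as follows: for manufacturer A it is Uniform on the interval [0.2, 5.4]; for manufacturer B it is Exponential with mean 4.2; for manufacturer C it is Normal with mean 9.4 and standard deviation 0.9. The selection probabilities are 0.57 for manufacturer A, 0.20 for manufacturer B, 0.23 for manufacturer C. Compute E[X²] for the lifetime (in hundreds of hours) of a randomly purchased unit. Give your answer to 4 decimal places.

For each component E[X²] = Var + (mean)², giving A: 10.0933; B: 35.28; C: 89.17.
Overall E[X²] = 0.57·10.0933 + 0.2·35.28 + 0.23·89.17 = 33.3183.

33.3183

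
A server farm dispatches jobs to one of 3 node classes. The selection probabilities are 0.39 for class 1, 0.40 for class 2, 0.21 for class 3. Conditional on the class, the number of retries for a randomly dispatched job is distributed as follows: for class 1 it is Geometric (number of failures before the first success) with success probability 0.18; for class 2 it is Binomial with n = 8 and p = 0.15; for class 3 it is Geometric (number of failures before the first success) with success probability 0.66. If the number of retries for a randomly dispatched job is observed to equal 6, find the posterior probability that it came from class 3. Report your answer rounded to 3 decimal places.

0.010

Likelihoods P(X=6 | ·): 1: 0.0547212; 2: 0.000230432; 3: 0.00101957.
Posterior ∝ prior × likelihood. Numerator for 3: 0.21·0.00101957 = 0.00021411.
Normalizing constant: 0.39·0.0547212 + 0.4·0.000230432 + 0.21·0.00101957 = 0.0216476.
P(3 | observation) = 0.00021411 / 0.0216476 = 0.00989072.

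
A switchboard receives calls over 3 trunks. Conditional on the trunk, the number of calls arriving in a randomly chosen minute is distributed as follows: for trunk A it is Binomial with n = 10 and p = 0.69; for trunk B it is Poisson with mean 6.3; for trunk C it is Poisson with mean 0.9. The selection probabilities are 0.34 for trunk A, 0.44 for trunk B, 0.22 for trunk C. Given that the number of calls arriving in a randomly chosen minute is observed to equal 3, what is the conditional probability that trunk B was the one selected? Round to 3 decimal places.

Likelihoods P(X=3 | ·): A: 0.0108458; B: 0.0765271; C: 0.0493982.
Posterior ∝ prior × likelihood. Numerator for B: 0.44·0.0765271 = 0.0336719.
Normalizing constant: 0.34·0.0108458 + 0.44·0.0765271 + 0.22·0.0493982 = 0.0482271.
P(B | observation) = 0.0336719 / 0.0482271 = 0.698195.

0.698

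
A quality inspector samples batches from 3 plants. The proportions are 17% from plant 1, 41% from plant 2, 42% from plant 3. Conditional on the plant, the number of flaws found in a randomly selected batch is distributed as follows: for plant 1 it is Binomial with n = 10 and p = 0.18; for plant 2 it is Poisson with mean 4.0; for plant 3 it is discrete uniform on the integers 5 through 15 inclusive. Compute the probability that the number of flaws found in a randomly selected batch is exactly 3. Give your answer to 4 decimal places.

0.1098

Conditional on each plant, P(X = 3): 1: 0.17446; 2: 0.195367; 3: 0.
By total probability, P(X = 3) = 0.17·0.17446 + 0.41·0.195367 + 0.42·0 = 0.109759.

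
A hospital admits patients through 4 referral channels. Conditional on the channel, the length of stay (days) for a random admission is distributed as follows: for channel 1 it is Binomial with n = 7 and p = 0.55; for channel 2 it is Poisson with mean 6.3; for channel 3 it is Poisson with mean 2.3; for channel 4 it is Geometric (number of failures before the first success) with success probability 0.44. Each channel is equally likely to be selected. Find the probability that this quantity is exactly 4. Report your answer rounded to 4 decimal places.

Conditional on each channel, P(X = 4): 1: 0.291848; 2: 0.12053; 3: 0.116902; 4: 0.0432718.
By total probability, P(X = 4) = 0.25·0.291848 + 0.25·0.12053 + 0.25·0.116902 + 0.25·0.0432718 = 0.143138.

0.1431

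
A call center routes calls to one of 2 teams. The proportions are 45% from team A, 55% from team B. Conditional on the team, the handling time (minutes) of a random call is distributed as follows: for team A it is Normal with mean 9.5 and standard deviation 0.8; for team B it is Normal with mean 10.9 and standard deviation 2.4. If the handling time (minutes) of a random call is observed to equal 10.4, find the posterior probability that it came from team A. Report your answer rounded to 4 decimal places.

0.5712

Likelihoods f(10.4 | ·): A: 0.264846; B: 0.162657.
Posterior ∝ prior × likelihood. Numerator for A: 0.45·0.264846 = 0.119181.
Normalizing constant: 0.45·0.264846 + 0.55·0.162657 = 0.208642.
P(A | observation) = 0.119181 / 0.208642 = 0.57122.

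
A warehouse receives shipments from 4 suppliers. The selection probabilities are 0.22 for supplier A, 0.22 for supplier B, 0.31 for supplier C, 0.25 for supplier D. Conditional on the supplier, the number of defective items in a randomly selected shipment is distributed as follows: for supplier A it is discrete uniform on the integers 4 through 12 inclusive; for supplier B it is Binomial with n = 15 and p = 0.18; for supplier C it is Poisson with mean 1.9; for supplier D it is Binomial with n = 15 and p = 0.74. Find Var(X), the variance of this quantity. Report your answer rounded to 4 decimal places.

18.1741

Per component, A: μ=8, E[X²]=70.6667; B: μ=2.7, E[X²]=9.504; C: μ=1.9, E[X²]=5.51; D: μ=11.1, E[X²]=126.096.
E[X] = 0.22·8 + 0.22·2.7 + 0.31·1.9 + 0.25·11.1 = 5.718.
E[X²] = 0.22·70.6667 + 0.22·9.504 + 0.31·5.51 + 0.25·126.096 = 50.8696.
Var(X) = E[X²] − (E[X])² = 50.8696 − 32.6955 = 18.1741.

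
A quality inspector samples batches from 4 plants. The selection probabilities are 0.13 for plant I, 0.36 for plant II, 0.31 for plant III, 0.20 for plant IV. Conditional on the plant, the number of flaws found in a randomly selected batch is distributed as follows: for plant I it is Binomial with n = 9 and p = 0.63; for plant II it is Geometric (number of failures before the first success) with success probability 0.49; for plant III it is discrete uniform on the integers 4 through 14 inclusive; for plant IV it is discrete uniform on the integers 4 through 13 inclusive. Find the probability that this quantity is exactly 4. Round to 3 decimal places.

0.078

Conditional on each plant, P(X = 4): I: 0.137639; II: 0.0331495; III: 0.0909091; IV: 0.1.
By total probability, P(X = 4) = 0.13·0.137639 + 0.36·0.0331495 + 0.31·0.0909091 + 0.2·0.1 = 0.0780087.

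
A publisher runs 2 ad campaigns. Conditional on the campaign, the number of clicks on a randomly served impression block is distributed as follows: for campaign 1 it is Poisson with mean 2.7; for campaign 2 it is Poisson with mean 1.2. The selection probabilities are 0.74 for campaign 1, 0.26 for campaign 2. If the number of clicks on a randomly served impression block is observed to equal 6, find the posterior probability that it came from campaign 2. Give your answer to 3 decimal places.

0.012

Likelihoods P(X=6 | ·): 1: 0.0361622; 2: 0.00124911.
Posterior ∝ prior × likelihood. Numerator for 2: 0.26·0.00124911 = 0.000324769.
Normalizing constant: 0.74·0.0361622 + 0.26·0.00124911 = 0.0270848.
P(2 | observation) = 0.000324769 / 0.0270848 = 0.0119908.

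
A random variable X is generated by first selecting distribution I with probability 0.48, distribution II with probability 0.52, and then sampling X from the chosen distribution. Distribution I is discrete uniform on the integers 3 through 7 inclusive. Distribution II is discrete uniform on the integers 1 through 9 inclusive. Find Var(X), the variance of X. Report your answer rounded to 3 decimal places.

Per component, I: μ=5, E[X²]=27; II: μ=5, E[X²]=31.6667.
E[X] = 0.48·5 + 0.52·5 = 5.
E[X²] = 0.48·27 + 0.52·31.6667 = 29.4267.
Var(X) = E[X²] − (E[X])² = 29.4267 − 25 = 4.42667.

4.427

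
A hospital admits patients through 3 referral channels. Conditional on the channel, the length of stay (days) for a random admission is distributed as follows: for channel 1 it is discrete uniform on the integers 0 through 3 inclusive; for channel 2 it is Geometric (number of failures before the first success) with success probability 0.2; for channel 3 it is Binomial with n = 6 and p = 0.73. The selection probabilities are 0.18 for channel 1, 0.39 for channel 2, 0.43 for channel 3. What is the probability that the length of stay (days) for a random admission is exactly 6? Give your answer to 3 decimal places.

Conditional on each channel, P(X = 6): 1: 0; 2: 0.0524288; 3: 0.151334.
By total probability, P(X = 6) = 0.18·0 + 0.39·0.0524288 + 0.43·0.151334 = 0.0855209.

0.086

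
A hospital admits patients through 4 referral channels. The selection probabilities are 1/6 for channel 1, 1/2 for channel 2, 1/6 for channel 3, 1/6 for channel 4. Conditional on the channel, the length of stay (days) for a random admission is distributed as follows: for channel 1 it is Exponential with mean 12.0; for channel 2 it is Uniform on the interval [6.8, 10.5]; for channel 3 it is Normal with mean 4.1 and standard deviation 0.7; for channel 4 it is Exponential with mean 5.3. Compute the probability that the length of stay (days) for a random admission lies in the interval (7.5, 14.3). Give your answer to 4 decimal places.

0.4733

Conditional on each channel, P(7.5 < X < 14.3): 1: 0.231547; 2: 0.810811; 3: 5.95458e-07; 4: 0.17557.
By total probability, P(7.5 < X < 14.3) = 0.166667·0.231547 + 0.5·0.810811 + 0.166667·5.95458e-07 + 0.166667·0.17557 = 0.473258.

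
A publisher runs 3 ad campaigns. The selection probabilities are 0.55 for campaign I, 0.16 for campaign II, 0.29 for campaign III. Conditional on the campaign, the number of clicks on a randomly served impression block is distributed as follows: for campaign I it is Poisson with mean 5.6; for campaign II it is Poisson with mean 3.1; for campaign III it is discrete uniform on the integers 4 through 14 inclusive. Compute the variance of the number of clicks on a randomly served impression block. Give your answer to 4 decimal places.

10.4850

Per component, I: μ=5.6, E[X²]=36.96; II: μ=3.1, E[X²]=12.71; III: μ=9, E[X²]=91.
E[X] = 0.55·5.6 + 0.16·3.1 + 0.29·9 = 6.186.
E[X²] = 0.55·36.96 + 0.16·12.71 + 0.29·91 = 48.7516.
Var(X) = E[X²] − (E[X])² = 48.7516 − 38.2666 = 10.485.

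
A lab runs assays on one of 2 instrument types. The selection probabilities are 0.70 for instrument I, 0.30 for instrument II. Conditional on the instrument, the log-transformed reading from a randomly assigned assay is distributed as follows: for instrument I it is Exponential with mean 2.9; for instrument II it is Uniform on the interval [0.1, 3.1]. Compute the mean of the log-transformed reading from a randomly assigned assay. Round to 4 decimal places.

Component means — I: 2.9; II: 1.6.
E[X] = 0.7·2.9 + 0.3·1.6 = 2.51.

2.5100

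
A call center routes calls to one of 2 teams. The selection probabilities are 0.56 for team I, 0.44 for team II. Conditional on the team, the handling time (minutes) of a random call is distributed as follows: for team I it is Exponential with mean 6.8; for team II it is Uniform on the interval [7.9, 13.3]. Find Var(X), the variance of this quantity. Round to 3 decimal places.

Per component, I: μ=6.8, E[X²]=92.48; II: μ=10.6, E[X²]=114.79.
E[X] = 0.56·6.8 + 0.44·10.6 = 8.472.
E[X²] = 0.56·92.48 + 0.44·114.79 = 102.296.
Var(X) = E[X²] − (E[X])² = 102.296 − 71.7748 = 30.5216.

30.522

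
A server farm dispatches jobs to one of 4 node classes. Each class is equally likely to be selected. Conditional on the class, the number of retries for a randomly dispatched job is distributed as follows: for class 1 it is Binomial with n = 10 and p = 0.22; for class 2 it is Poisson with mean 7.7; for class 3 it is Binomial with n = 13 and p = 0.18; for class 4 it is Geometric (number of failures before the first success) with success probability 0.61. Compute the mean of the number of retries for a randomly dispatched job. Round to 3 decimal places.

3.220

Component means — 1: 2.2; 2: 7.7; 3: 2.34; 4: 0.639344.
E[X] = 0.25·2.2 + 0.25·7.7 + 0.25·2.34 + 0.25·0.639344 = 3.21984.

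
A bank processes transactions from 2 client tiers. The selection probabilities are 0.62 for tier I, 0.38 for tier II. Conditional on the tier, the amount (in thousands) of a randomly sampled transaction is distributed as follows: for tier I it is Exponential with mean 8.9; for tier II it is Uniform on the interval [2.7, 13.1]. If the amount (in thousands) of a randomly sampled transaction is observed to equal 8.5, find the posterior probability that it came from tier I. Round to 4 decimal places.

Likelihoods f(8.5 | ·): I: 0.0432349; II: 0.0961538.
Posterior ∝ prior × likelihood. Numerator for I: 0.62·0.0432349 = 0.0268056.
Normalizing constant: 0.62·0.0432349 + 0.38·0.0961538 = 0.0633441.
P(I | observation) = 0.0268056 / 0.0633441 = 0.423175.

0.4232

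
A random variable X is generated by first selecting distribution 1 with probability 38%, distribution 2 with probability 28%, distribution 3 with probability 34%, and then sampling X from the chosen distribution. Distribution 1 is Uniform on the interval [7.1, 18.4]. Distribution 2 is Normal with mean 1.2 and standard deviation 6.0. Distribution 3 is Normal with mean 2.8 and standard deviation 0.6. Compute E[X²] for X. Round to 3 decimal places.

79.088

For each component E[X²] = Var + (mean)², giving 1: 173.203; 2: 37.44; 3: 8.2.
Overall E[X²] = 0.38·173.203 + 0.28·37.44 + 0.34·8.2 = 79.0885.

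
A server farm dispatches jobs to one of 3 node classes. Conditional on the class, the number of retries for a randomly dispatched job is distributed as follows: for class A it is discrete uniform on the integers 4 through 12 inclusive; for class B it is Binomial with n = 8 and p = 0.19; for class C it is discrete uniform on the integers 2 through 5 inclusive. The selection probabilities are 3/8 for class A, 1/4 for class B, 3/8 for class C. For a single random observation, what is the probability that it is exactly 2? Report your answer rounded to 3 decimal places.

Conditional on each class, P(X = 2): A: 0; B: 0.28548; C: 0.25.
By total probability, P(X = 2) = 0.375·0 + 0.25·0.28548 + 0.375·0.25 = 0.16512.

0.165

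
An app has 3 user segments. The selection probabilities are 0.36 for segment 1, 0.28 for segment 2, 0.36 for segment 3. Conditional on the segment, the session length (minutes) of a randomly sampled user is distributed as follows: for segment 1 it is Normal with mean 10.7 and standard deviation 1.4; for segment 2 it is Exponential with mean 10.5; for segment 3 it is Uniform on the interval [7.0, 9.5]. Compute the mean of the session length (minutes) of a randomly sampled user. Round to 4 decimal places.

Component means — 1: 10.7; 2: 10.5; 3: 8.25.
E[X] = 0.36·10.7 + 0.28·10.5 + 0.36·8.25 = 9.762.

9.7620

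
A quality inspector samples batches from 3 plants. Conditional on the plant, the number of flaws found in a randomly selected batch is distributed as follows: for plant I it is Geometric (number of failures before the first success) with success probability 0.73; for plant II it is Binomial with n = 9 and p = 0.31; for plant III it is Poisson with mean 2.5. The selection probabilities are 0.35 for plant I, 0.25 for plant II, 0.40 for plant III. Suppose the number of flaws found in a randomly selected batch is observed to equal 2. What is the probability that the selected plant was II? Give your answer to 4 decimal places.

Likelihoods P(X=2 | ·): I: 0.053217; II: 0.257614; III: 0.256516.
Posterior ∝ prior × likelihood. Numerator for II: 0.25·0.257614 = 0.0644035.
Normalizing constant: 0.35·0.053217 + 0.25·0.257614 + 0.4·0.256516 = 0.185636.
P(II | observation) = 0.0644035 / 0.185636 = 0.346935.

0.3469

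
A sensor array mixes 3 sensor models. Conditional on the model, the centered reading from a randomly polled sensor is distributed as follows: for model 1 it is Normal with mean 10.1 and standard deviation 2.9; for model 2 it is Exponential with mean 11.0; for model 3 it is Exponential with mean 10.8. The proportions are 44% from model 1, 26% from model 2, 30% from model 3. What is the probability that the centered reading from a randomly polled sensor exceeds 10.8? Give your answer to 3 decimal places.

0.386

Conditional on each model, P(X > 10.8): 1: 0.404631; 2: 0.374629; 3: 0.367879.
By total probability, P(X > 10.8) = 0.44·0.404631 + 0.26·0.374629 + 0.3·0.367879 = 0.385805.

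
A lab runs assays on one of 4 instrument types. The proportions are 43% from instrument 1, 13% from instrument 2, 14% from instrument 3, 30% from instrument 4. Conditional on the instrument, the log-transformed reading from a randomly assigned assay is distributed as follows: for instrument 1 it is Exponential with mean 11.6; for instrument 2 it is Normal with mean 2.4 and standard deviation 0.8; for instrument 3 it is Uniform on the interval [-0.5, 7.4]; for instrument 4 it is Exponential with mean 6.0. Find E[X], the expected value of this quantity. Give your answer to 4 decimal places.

Component means — 1: 11.6; 2: 2.4; 3: 3.45; 4: 6.
E[X] = 0.43·11.6 + 0.13·2.4 + 0.14·3.45 + 0.3·6 = 7.583.

7.5830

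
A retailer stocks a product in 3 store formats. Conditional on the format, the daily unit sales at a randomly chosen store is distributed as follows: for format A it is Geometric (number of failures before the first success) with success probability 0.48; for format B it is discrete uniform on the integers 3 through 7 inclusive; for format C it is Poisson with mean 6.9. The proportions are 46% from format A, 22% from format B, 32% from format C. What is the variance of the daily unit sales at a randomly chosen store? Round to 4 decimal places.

Per component, A: μ=1.08333, E[X²]=3.43056; B: μ=5, E[X²]=27; C: μ=6.9, E[X²]=54.51.
E[X] = 0.46·1.08333 + 0.22·5 + 0.32·6.9 = 3.80633.
E[X²] = 0.46·3.43056 + 0.22·27 + 0.32·54.51 = 24.9613.
Var(X) = E[X²] − (E[X])² = 24.9613 − 14.4882 = 10.4731.

10.4731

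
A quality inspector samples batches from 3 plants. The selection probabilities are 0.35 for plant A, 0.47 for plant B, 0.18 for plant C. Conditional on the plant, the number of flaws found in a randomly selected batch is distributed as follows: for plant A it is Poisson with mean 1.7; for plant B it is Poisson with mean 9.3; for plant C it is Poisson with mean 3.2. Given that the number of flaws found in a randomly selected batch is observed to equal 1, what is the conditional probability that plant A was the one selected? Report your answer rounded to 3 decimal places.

Likelihoods P(X=1 | ·): A: 0.310562; B: 0.000850245; C: 0.130439.
Posterior ∝ prior × likelihood. Numerator for A: 0.35·0.310562 = 0.108697.
Normalizing constant: 0.35·0.310562 + 0.47·0.000850245 + 0.18·0.130439 = 0.132575.
P(A | observation) = 0.108697 / 0.132575 = 0.819886.

0.820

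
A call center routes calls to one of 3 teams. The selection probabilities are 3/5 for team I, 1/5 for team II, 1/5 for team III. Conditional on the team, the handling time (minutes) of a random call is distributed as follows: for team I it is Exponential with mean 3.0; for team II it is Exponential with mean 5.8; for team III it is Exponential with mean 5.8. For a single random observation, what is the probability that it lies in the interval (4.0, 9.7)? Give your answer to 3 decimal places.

Conditional on each team, P(4.0 < X < 9.7): I: 0.224171; II: 0.313956; III: 0.313956.
By total probability, P(4.0 < X < 9.7) = 0.6·0.224171 + 0.2·0.313956 + 0.2·0.313956 = 0.260085.

0.260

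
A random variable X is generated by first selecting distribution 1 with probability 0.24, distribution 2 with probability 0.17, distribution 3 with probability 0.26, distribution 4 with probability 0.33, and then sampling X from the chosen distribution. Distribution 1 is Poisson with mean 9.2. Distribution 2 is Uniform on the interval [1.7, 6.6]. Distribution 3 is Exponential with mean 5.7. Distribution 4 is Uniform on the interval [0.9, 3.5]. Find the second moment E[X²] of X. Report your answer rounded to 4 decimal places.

For each component E[X²] = Var + (mean)², giving 1: 93.84; 2: 19.2233; 3: 64.98; 4: 5.40333.
Overall E[X²] = 0.24·93.84 + 0.17·19.2233 + 0.26·64.98 + 0.33·5.40333 = 44.4675.

44.4675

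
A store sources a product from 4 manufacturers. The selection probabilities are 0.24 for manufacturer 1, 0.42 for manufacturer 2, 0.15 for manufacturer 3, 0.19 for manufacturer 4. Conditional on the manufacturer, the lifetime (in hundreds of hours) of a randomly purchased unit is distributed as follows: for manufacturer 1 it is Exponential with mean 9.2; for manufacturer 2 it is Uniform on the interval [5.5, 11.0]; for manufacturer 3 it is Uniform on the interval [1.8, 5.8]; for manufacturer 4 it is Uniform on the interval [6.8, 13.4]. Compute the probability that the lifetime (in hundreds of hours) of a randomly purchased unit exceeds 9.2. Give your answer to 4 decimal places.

0.3467

Conditional on each manufacturer, P(X > 9.2): 1: 0.367879; 2: 0.327273; 3: 0; 4: 0.636364.
By total probability, P(X > 9.2) = 0.24·0.367879 + 0.42·0.327273 + 0.15·0 + 0.19·0.636364 = 0.346655.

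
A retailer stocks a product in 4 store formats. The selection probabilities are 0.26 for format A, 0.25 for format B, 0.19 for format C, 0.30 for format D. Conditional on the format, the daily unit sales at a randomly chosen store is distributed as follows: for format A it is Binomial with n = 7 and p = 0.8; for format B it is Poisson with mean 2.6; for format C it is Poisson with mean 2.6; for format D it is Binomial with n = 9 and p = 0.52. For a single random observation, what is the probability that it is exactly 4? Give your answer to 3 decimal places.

0.162

Conditional on each format, P(X = 4): A: 0.114688; B: 0.141422; C: 0.141422; D: 0.234742.
By total probability, P(X = 4) = 0.26·0.114688 + 0.25·0.141422 + 0.19·0.141422 + 0.3·0.234742 = 0.162467.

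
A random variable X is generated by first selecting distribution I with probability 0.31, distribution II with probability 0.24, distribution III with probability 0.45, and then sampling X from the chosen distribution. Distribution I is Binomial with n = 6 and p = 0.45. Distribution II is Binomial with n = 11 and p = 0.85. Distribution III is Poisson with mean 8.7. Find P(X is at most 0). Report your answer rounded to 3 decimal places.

Conditional on each component, P(X ≤ 0): I: 0.0276806; II: 8.64976e-10; III: 0.000166586.
By total probability, P(X ≤ 0) = 0.31·0.0276806 + 0.24·8.64976e-10 + 0.45·0.000166586 = 0.00865596.

0.009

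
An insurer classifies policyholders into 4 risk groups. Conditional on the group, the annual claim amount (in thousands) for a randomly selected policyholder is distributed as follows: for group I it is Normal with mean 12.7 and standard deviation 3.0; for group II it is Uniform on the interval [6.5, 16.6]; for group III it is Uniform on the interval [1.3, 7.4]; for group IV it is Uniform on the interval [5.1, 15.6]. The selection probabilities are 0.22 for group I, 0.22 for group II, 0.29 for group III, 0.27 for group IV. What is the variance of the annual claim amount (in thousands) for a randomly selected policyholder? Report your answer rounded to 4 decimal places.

Per component, I: μ=12.7, E[X²]=170.29; II: μ=11.55, E[X²]=141.903; III: μ=4.35, E[X²]=22.0233; IV: μ=10.35, E[X²]=116.31.
E[X] = 0.22·12.7 + 0.22·11.55 + 0.29·4.35 + 0.27·10.35 = 9.391.
E[X²] = 0.22·170.29 + 0.22·141.903 + 0.29·22.0233 + 0.27·116.31 = 106.473.
Var(X) = E[X²] − (E[X])² = 106.473 − 88.1909 = 18.2821.

18.2821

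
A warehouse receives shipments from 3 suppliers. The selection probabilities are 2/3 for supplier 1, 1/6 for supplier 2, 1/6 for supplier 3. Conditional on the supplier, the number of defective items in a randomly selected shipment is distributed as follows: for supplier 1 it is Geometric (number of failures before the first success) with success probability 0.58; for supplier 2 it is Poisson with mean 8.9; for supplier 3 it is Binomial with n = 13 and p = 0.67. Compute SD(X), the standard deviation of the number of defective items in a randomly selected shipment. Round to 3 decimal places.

Per component, 1: μ=0.724138, E[X²]=1.77289; 2: μ=8.9, E[X²]=88.11; 3: μ=8.71, E[X²]=78.7384.
E[X] = 0.666667·0.724138 + 0.166667·8.9 + 0.166667·8.71 = 3.41776.
E[X²] = 0.666667·1.77289 + 0.166667·88.11 + 0.166667·78.7384 = 28.99.
Var(X) = E[X²] − (E[X])² = 28.99 − 11.6811 = 17.3089.
SD(X) = √17.3089 = 4.1604.

4.160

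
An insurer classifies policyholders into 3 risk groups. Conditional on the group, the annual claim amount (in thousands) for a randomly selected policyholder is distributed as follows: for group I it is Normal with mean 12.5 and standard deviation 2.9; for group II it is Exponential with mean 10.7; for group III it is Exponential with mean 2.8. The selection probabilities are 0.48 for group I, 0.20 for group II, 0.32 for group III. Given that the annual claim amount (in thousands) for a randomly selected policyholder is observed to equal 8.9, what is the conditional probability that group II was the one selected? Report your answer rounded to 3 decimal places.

Likelihoods f(8.9 | ·): I: 0.0636624; II: 0.04068; III: 0.0148733.
Posterior ∝ prior × likelihood. Numerator for II: 0.2·0.04068 = 0.00813599.
Normalizing constant: 0.48·0.0636624 + 0.2·0.04068 + 0.32·0.0148733 = 0.0434534.
P(II | observation) = 0.00813599 / 0.0434534 = 0.187235.

0.187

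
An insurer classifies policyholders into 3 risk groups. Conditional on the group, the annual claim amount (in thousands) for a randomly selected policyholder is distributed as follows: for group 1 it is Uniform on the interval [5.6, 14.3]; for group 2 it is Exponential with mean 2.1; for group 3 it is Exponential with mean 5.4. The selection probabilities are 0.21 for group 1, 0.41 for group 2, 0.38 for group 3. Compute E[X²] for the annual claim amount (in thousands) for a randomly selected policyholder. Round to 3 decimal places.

For each component E[X²] = Var + (mean)², giving 1: 105.31; 2: 8.82; 3: 58.32.
Overall E[X²] = 0.21·105.31 + 0.41·8.82 + 0.38·58.32 = 47.8929.

47.893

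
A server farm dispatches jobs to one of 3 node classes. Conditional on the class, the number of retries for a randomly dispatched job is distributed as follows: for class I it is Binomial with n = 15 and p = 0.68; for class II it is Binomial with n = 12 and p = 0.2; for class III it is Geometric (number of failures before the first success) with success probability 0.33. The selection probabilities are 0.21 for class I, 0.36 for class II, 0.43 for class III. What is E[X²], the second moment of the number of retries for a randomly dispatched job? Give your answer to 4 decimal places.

29.7167

For each component E[X²] = Var + (mean)², giving I: 107.304; II: 7.68; III: 10.2746.
Overall E[X²] = 0.21·107.304 + 0.36·7.68 + 0.43·10.2746 = 29.7167.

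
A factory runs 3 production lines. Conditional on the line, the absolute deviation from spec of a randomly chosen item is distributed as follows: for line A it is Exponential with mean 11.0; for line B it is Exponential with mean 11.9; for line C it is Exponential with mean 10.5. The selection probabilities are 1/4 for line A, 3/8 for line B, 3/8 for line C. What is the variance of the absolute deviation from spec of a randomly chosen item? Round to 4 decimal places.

Per component, A: μ=11, E[X²]=242; B: μ=11.9, E[X²]=283.22; C: μ=10.5, E[X²]=220.5.
E[X] = 0.25·11 + 0.375·11.9 + 0.375·10.5 = 11.15.
E[X²] = 0.25·242 + 0.375·283.22 + 0.375·220.5 = 249.395.
Var(X) = E[X²] − (E[X])² = 249.395 − 124.323 = 125.073.

125.0725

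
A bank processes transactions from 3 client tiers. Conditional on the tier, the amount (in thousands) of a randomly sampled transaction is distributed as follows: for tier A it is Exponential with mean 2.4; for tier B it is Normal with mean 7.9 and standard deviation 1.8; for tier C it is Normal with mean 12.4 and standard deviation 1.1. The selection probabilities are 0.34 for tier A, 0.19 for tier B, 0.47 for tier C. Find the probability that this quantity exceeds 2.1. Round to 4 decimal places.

0.8016

Conditional on each tier, P(X > 2.1): A: 0.416862; B: 0.999364; C: 1.
By total probability, P(X > 2.1) = 0.34·0.416862 + 0.19·0.999364 + 0.47·1 = 0.801612.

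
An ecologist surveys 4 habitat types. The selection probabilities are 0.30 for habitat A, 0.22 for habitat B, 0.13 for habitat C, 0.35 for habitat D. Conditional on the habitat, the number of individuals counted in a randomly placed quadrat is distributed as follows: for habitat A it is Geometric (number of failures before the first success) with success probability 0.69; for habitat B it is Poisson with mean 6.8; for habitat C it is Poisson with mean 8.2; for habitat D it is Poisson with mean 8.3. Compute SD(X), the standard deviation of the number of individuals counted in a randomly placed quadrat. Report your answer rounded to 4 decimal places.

4.1675

Per component, A: μ=0.449275, E[X²]=0.852972; B: μ=6.8, E[X²]=53.04; C: μ=8.2, E[X²]=75.44; D: μ=8.3, E[X²]=77.19.
E[X] = 0.3·0.449275 + 0.22·6.8 + 0.13·8.2 + 0.35·8.3 = 5.60178.
E[X²] = 0.3·0.852972 + 0.22·53.04 + 0.13·75.44 + 0.35·77.19 = 48.7484.
Var(X) = E[X²] − (E[X])² = 48.7484 − 31.38 = 17.3684.
SD(X) = √17.3684 = 4.16754.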